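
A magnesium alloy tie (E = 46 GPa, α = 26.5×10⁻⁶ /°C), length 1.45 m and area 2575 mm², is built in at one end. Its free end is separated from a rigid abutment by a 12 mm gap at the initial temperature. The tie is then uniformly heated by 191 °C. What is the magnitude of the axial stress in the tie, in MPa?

σ ≈ 0 MPa

Unrestrained expansion: δ_free = αΔT L = 26.5×10⁻⁶ × 191 × 1450 = 7.339 mm.
Since δ_free = 7.34 mm is less than the 12 mm gap, the tie never touches the wall. No axial force develops.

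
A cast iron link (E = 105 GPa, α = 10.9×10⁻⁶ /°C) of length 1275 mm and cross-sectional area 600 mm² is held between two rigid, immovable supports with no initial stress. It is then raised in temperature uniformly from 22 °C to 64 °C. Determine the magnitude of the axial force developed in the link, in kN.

Full restraint means ε = 0, so the stress is σ = EαΔT = 105×10³ × 10.9×10⁻⁶ × 42 = 48.07 MPa.
Then P = σA = 48.07 × 600 mm² = 28.84 kN, compressive.

P ≈ 28.8 kN (compressive)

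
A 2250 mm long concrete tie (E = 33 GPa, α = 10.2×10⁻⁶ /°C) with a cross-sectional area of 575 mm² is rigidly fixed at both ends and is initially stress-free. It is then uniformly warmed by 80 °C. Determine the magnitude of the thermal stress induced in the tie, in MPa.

σ ≈ 26.9 MPa (compressive)

With length fixed, the mechanical strain must cancel the thermal strain αΔT = 10.2×10⁻⁶ × 80 = 816×10⁻⁶.
The stress required to suppress this strain is σ = Eε = 33×10³ × 816×10⁻⁶ = 26.93 MPa, compressive since the tie is trying to expand.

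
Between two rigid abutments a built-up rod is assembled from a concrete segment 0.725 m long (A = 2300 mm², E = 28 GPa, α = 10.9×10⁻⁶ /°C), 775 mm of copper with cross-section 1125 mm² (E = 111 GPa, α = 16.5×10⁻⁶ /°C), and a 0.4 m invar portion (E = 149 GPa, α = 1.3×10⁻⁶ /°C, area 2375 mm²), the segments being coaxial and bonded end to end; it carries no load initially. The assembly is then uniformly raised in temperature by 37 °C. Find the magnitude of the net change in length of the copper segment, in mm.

If the supports were absent, the total length change would be Σ αᵢΔT Lᵢ = 10.9×10⁻⁶×37×725 + 16.5×10⁻⁶×37×775 + 1.3×10⁻⁶×37×400 = 0.7848 mm.
The walls prevent any net length change, so an axial force P (same in every segment) develops. Compatibility: P · Σ Lᵢ/(AᵢEᵢ) = δ_free.
The series flexibility is Σ Lᵢ/(AᵢEᵢ) = 725/(2300×28×10³) + 775/(1125×111×10³) + 400/(2375×149×10³) = 1.859×10⁻⁵ mm/N.
P = 0.7848 / 1.859×10⁻⁵ = 42200 N = 42.2 kN, compressive.
For the copper segment, free thermal change = 16.5×10⁻⁶×37×775 = 0.4731 mm and elastic change from P = 42200×775/(1125×111×10³) = 0.2619 mm; these oppose, so the net change is 0.211 mm (segment lengthens).

|ΔL| ≈ 0.211 mm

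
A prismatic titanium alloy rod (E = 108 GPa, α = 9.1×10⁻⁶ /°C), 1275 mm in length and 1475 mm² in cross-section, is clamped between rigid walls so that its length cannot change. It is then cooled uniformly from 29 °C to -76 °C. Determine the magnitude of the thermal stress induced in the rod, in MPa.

σ ≈ 103 MPa (tensile)

Because both ends are immovable the net strain is zero, and the suppressed thermal strain is αΔT = 9.1×10⁻⁶ × 105 = 955.5×10⁻⁶.
Hence σ = E·αΔT = 108×10³ × 955.5×10⁻⁶ = 103.2 MPa, tensile.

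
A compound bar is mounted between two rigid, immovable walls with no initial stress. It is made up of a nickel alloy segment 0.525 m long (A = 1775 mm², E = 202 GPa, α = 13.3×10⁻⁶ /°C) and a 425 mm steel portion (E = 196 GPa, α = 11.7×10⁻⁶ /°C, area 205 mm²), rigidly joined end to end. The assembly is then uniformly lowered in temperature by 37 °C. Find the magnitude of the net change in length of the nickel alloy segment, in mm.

|ΔL| ≈ 0.205 mm

With the walls removed the bar would change length by δ_free = Σ αᵢΔT Lᵢ = 13.3×10⁻⁶×37×525 + 11.7×10⁻⁶×37×425 = 0.4423 mm.
Since the ends are fixed, an axial force P builds up, equal in every segment, with P · Σ Lᵢ/(AᵢEᵢ) = δ_free.
The series flexibility is Σ Lᵢ/(AᵢEᵢ) = 525/(1775×202×10³) + 425/(205×196×10³) = 1.204×10⁻⁵ mm/N.
So P = 0.4423 / 1.204×10⁻⁵ = 36.73 kN, tensile.
For the nickel alloy segment, free thermal change = 13.3×10⁻⁶×37×525 = 0.2584 mm and elastic change from P = 36730×525/(1775×202×10³) = 0.05379 mm; these oppose, so the net change is 0.205 mm (segment shortens).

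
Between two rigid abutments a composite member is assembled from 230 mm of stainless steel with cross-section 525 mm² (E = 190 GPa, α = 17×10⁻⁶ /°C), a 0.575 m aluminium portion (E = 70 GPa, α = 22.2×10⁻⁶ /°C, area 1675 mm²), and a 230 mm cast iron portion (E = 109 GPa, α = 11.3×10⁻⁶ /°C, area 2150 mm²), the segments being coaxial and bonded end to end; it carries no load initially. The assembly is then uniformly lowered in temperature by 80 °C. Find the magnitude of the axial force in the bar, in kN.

Free thermal contraction of the whole bar: Σ αᵢΔT Lᵢ = 17×10⁻⁶×80×230 + 22.2×10⁻⁶×80×575 + 11.3×10⁻⁶×80×230 = 1.542 mm.
The rigid supports impose zero overall length change; the single axial force P common to all segments must satisfy P Σ Lᵢ/(AᵢEᵢ) = δ_free.
Σ Lᵢ/(AᵢEᵢ) = 230/(525×190×10³) + 575/(1675×70×10³) + 230/(2150×109×10³) = 8.191×10⁻⁶ mm/N.
Hence P = δ_free / Σ(L/AE) = 1.542/8.191×10⁻⁶ = 188.2 kN (tensile).

P ≈ 188 kN (tensile)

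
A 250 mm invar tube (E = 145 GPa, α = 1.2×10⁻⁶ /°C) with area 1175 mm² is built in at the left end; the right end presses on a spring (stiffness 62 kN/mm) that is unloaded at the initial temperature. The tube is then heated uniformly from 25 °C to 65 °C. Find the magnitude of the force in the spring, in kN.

If the spring were absent the tube would lengthen by αΔT L = 1.2×10⁻⁶ × 40 × 250 = 0.012 mm.
Let P be the compressive force at the spring. The tube shortens elastically by PL/(AE) and the spring compresses by P/k; together these equal δ_free.
So P = δ_free / [L/(AE) + 1/k] = 0.012 / [ 250/(1175×145×10³) + 1/(62×10³) ].
P = 0.012 / 1.76×10⁻⁵ = 682 N.

P ≈ 0.682 kN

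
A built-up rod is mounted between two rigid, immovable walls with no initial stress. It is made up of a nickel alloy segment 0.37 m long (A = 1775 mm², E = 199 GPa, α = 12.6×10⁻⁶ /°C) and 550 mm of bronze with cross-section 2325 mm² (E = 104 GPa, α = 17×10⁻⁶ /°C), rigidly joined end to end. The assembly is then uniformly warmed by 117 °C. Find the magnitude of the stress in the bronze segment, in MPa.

σ ≈ 212 MPa (compressive)

With the walls removed the bar would change length by δ_free = Σ αᵢΔT Lᵢ = 12.6×10⁻⁶×117×370 + 17×10⁻⁶×117×550 = 1.639 mm.
The rigid supports impose zero overall length change; the single axial force P common to all segments must satisfy P Σ Lᵢ/(AᵢEᵢ) = δ_free.
The series flexibility is Σ Lᵢ/(AᵢEᵢ) = 370/(1775×199×10³) + 550/(2325×104×10³) = 3.322×10⁻⁶ mm/N.
P = 1.639 / 3.322×10⁻⁶ = 493500 N = 493.5 kN, compressive.
σ_{bronze} = P / A = 493500 / 2325 = 212.3 MPa.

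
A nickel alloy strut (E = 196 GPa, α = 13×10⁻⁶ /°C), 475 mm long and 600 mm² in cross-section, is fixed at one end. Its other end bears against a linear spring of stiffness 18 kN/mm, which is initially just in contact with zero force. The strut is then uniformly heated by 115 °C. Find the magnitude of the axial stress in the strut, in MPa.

σ ≈ 19.9 MPa (compressive)

Free thermal expansion: δ_free = αΔT L = 13×10⁻⁶ × 115 × 475 = 0.7101 mm.
Let P be the compressive force at the spring. The strut shortens elastically by PL/(AE) and the spring compresses by P/k; together these equal δ_free.
So P = δ_free / [L/(AE) + 1/k] = 0.7101 / [ 475/(600×196×10³) + 1/(18×10³) ].
P = 0.7101 / 5.959×10⁻⁵ = 11920 N.
σ = P/A = 11920/600 = 19.86 MPa.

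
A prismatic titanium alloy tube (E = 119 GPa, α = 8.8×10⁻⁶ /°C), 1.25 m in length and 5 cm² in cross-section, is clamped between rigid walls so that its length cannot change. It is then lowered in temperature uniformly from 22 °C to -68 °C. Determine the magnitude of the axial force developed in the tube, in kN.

P ≈ 47.1 kN (tensile)

The ends cannot move, so σ = EαΔT = 119×10³ × 8.8×10⁻⁶ × 90 = 94.25 MPa.
Axial force P = σA = 94.25 × 500 = 47120 N = 47.12 kN, tensile.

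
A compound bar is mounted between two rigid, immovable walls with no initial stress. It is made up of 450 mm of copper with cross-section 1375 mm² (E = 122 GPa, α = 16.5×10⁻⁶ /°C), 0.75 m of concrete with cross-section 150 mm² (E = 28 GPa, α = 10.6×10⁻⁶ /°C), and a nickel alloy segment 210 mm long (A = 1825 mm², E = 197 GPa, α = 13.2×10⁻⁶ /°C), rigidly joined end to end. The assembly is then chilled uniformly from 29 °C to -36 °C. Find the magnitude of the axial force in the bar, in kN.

P ≈ 6.49 kN (tensile)

With the walls removed the bar would change length by δ_free = Σ αᵢΔT Lᵢ = 16.5×10⁻⁶×65×450 + 10.6×10⁻⁶×65×750 + 13.2×10⁻⁶×65×210 = 1.18 mm.
Since the ends are fixed, an axial force P builds up, equal in every segment, with P · Σ Lᵢ/(AᵢEᵢ) = δ_free.
The series flexibility is Σ Lᵢ/(AᵢEᵢ) = 450/(1375×122×10³) + 750/(150×28×10³) + 210/(1825×197×10³) = 0.0001818 mm/N.
So P = 1.18 / 0.0001818 = 6.487 kN, tensile.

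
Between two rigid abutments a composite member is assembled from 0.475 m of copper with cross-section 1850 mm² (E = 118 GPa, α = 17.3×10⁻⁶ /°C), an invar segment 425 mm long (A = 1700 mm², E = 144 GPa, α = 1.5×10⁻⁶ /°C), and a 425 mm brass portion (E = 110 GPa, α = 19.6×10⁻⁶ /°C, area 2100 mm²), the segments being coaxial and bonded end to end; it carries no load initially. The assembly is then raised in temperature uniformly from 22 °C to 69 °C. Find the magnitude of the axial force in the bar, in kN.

P ≈ 140 kN (compressive)

Free thermal expansion of the whole bar: Σ αᵢΔT Lᵢ = 17.3×10⁻⁶×47×475 + 1.5×10⁻⁶×47×425 + 19.6×10⁻⁶×47×425 = 0.8077 mm.
The walls prevent any net length change, so an axial force P (same in every segment) develops. Compatibility: P · Σ Lᵢ/(AᵢEᵢ) = δ_free.
Σ Lᵢ/(AᵢEᵢ) = 475/(1850×118×10³) + 425/(1700×144×10³) + 425/(2100×110×10³) = 5.752×10⁻⁶ mm/N.
So P = 0.8077 / 5.752×10⁻⁶ = 140.4 kN, compressive.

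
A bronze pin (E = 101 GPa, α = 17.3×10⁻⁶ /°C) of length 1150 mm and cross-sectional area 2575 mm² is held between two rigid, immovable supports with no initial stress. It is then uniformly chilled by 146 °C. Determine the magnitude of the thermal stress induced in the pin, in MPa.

Because both ends are immovable the net strain is zero, and the suppressed thermal strain is αΔT = 17.3×10⁻⁶ × 146 = 2525.8×10⁻⁶.
σ = EαΔT = 101×10³ × 17.3×10⁻⁶ × 146 = 255.1 MPa (tensile; the pin is trying to contract).

σ ≈ 255 MPa (tensile)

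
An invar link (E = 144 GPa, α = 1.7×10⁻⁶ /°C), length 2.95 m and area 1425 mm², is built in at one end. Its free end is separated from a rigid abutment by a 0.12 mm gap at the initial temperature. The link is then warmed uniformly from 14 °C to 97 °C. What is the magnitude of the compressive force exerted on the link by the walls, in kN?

Unrestrained expansion: δ_free = αΔT L = 1.7×10⁻⁶ × 83 × 2950 = 0.4162 mm.
After closing the 0.12 mm clearance, 0.4162 − 0.12 = 0.2962 mm of expansion remains to be suppressed by the wall.
So σ = E(δ_free − g)/L = 144×10³ × 0.2962/2950 = 14.46 MPa.
P = σA = 14.46 × 1425 = 20.61 kN.

P ≈ 20.6 kN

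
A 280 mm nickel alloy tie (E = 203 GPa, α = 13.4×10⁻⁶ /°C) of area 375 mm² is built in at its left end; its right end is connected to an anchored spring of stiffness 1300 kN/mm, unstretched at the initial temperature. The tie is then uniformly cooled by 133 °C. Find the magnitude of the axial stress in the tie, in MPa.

σ ≈ 299 MPa (tensile)

If the spring were absent the tie would shorten by αΔT L = 13.4×10⁻⁶ × 133 × 280 = 0.499 mm.
With a force P in the spring, the elastic change of the tie is PL/(AE) and that of the spring is P/k; compatibility requires their sum to equal δ_free.
P [ L/(AE) + 1/k ] = δ_free → P [ 280/(375×203×10³) + 1/(1300×10³) ] = 0.499.
P = 0.499 / 4.447×10⁻⁶ = 112200 N.
σ = P/A = 112200/375 = 299.2 MPa.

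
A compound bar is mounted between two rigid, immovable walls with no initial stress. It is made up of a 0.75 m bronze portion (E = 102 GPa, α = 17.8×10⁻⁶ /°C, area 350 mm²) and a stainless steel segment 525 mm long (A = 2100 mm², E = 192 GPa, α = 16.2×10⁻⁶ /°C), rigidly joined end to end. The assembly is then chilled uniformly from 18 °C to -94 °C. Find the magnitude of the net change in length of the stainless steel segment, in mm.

|ΔL| ≈ 0.81 mm

If the supports were absent, the total length change would be Σ αᵢΔT Lᵢ = 17.8×10⁻⁶×112×750 + 16.2×10⁻⁶×112×525 = 2.448 mm.
The rigid supports impose zero overall length change; the single axial force P common to all segments must satisfy P Σ Lᵢ/(AᵢEᵢ) = δ_free.
The series flexibility is Σ Lᵢ/(AᵢEᵢ) = 750/(350×102×10³) + 525/(2100×192×10³) = 2.231×10⁻⁵ mm/N.
P = 2.448 / 2.231×10⁻⁵ = 109700 N = 109.7 kN, tensile.
For the stainless steel segment, free thermal change = 16.2×10⁻⁶×112×525 = 0.9526 mm and elastic change from P = 109700×525/(2100×192×10³) = 0.1429 mm; these oppose, so the net change is 0.81 mm (segment shortens).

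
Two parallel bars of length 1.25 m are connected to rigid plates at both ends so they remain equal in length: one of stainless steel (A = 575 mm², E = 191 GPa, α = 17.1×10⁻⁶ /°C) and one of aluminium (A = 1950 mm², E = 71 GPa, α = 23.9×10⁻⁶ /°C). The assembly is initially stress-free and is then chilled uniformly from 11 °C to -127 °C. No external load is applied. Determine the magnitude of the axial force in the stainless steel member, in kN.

Equilibrium of a rigid end plate with no external load gives equal and opposite internal forces ±P in the two members. Since α_{aluminium} > α_{stainless steel}, cooling drives the aluminium into tension and the stainless steel into compression.
Compatibility of the two members (thermal + elastic change equal): (α₁ − α₂)ΔT = P·[1/(A₁E₁) + 1/(A₂E₂)].
|α₁ − α₂|·ΔT = 6.8×10⁻⁶ × 138 = 0.0009384.
1/(A₁E₁) + 1/(A₂E₂) = 1/(575×191×10³) + 1/(1950×71×10³) = 1.633×10⁻⁸ N⁻¹.
P = 0.0009384 / 1.633×10⁻⁸ = 57470 N = 57.47 kN.

P ≈ 57.5 kN (compressive in the stainless steel)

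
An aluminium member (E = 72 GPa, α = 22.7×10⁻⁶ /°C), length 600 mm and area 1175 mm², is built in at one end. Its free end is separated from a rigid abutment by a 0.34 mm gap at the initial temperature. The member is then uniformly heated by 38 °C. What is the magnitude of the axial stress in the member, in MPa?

If the wall were absent the member would grow by αΔT L = 22.7×10⁻⁶ × 38 × 600 = 0.5176 mm.
The gap closes (δ_free > 0.34 mm) and the wall then resists a further 0.5176 − 0.34 = 0.1776 mm of expansion.
That suppressed elongation corresponds to σ = E·Δ/L = 72×10³ × 0.1776/600 = 21.31 MPa.

σ ≈ 21.3 MPa (compressive)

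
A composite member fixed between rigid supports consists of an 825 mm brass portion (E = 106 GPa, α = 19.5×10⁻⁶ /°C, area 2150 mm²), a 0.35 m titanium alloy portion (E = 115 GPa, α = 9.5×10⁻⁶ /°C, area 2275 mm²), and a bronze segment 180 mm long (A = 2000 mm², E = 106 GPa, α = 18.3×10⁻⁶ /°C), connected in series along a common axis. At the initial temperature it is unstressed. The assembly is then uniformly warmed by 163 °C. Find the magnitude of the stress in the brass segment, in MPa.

σ ≈ 296 MPa (compressive)

If the supports were absent, the total length change would be Σ αᵢΔT Lᵢ = 19.5×10⁻⁶×163×825 + 9.5×10⁻⁶×163×350 + 18.3×10⁻⁶×163×180 = 3.701 mm.
The rigid supports impose zero overall length change; the single axial force P common to all segments must satisfy P Σ Lᵢ/(AᵢEᵢ) = δ_free.
Σ Lᵢ/(AᵢEᵢ) = 825/(2150×106×10³) + 350/(2275×115×10³) + 180/(2000×106×10³) = 5.807×10⁻⁶ mm/N.
Hence P = δ_free / Σ(L/AE) = 3.701/5.807×10⁻⁶ = 637.4 kN (compressive).
σ_{brass} = P / A = 637400 / 2150 = 296.5 MPa.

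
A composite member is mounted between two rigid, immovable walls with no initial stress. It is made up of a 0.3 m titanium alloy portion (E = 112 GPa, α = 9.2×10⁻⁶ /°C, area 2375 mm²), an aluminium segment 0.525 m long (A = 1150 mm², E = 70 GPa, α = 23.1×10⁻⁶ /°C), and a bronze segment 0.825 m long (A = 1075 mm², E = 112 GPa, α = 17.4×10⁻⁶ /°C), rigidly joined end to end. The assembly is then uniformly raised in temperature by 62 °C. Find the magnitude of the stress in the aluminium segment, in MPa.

Free thermal expansion of the whole bar: Σ αᵢΔT Lᵢ = 9.2×10⁻⁶×62×300 + 23.1×10⁻⁶×62×525 + 17.4×10⁻⁶×62×825 = 1.813 mm.
The rigid supports impose zero overall length change; the single axial force P common to all segments must satisfy P Σ Lᵢ/(AᵢEᵢ) = δ_free.
Σ Lᵢ/(AᵢEᵢ) = 300/(2375×112×10³) + 525/(1150×70×10³) + 825/(1075×112×10³) = 1.45×10⁻⁵ mm/N.
P = 1.813 / 1.45×10⁻⁵ = 125000 N = 125 kN, compressive.
σ_{aluminium} = P / A = 125000 / 1150 = 108.7 MPa.

σ ≈ 109 MPa (compressive)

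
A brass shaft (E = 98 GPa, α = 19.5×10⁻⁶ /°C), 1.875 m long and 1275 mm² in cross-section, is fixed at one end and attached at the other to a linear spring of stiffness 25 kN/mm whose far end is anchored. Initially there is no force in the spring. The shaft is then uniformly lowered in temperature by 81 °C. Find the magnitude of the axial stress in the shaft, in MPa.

If the spring were absent the shaft would shorten by αΔT L = 19.5×10⁻⁶ × 81 × 1875 = 2.962 mm.
With a force P in the spring, the elastic change of the shaft is PL/(AE) and that of the spring is P/k; compatibility requires their sum to equal δ_free.
P [ L/(AE) + 1/k ] = δ_free → P [ 1875/(1275×98×10³) + 1/(25×10³) ] = 2.962.
P = 2.962 / 5.501×10⁻⁵ = 53840 N.
σ = P/A = 53840/1275 = 42.23 MPa.

σ ≈ 42.2 MPa (tensile)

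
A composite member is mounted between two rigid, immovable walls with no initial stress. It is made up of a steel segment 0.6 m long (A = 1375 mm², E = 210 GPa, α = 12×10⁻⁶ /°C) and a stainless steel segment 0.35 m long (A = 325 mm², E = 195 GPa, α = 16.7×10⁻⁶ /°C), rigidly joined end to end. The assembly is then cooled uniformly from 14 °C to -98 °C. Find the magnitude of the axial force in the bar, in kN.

P ≈ 192 kN (tensile)

With the walls removed the bar would change length by δ_free = Σ αᵢΔT Lᵢ = 12×10⁻⁶×112×600 + 16.7×10⁻⁶×112×350 = 1.461 mm.
The walls prevent any net length change, so an axial force P (same in every segment) develops. Compatibility: P · Σ Lᵢ/(AᵢEᵢ) = δ_free.
The series flexibility is Σ Lᵢ/(AᵢEᵢ) = 600/(1375×210×10³) + 350/(325×195×10³) = 7.601×10⁻⁶ mm/N.
P = 1.461 / 7.601×10⁻⁶ = 192200 N = 192.2 kN, tensile.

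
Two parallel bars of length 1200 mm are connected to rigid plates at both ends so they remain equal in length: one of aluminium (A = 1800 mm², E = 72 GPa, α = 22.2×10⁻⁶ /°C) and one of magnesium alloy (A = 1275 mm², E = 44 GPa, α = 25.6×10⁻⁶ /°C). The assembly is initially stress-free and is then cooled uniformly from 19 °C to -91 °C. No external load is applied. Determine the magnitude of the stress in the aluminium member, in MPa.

Both members must finish at the same length. With the larger α, the magnesium alloy tends to over-contract; the plates restrain it, putting the magnesium alloy in tension and the aluminium in compression. With no external load the two internal forces are equal and opposite, magnitude P.
Compatibility of the two members (thermal + elastic change equal): (α₁ − α₂)ΔT = P·[1/(A₁E₁) + 1/(A₂E₂)].
|α₁ − α₂|·ΔT = 3.4×10⁻⁶ × 110 = 0.000374.
1/(A₁E₁) + 1/(A₂E₂) = 1/(1800×72×10³) + 1/(1275×44×10³) = 2.554×10⁻⁸ N⁻¹.
P = 0.000374 / 2.554×10⁻⁸ = 14640 N = 14.64 kN.
σ_{aluminium} = P/A₁ = 14640/1800 = 8.135 MPa, compressive.

σ ≈ 8.13 MPa (compressive)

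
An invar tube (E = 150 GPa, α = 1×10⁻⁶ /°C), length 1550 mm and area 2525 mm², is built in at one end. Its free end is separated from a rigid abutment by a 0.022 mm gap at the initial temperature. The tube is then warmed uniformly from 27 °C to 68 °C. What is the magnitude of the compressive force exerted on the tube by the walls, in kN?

P ≈ 10.2 kN

Unrestrained expansion: δ_free = αΔT L = 1×10⁻⁶ × 41 × 1550 = 0.06355 mm.
The gap closes (δ_free > 0.022 mm) and the wall then resists a further 0.06355 − 0.022 = 0.04155 mm of expansion.
Compatibility: PL/(AE) = 0.04155 mm, so σ = P/A = E × (0.04155/1550) = 4.021 MPa.
P = σA = 4.021 × 2525 = 10.15 kN.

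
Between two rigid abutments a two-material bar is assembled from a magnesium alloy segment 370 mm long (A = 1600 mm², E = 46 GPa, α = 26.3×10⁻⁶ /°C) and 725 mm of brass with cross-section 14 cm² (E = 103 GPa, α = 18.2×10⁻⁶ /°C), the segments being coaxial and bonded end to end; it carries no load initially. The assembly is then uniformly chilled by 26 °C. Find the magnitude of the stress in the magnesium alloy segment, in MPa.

Free thermal contraction of the whole bar: Σ αᵢΔT Lᵢ = 26.3×10⁻⁶×26×370 + 18.2×10⁻⁶×26×725 = 0.5961 mm.
The walls prevent any net length change, so an axial force P (same in every segment) develops. Compatibility: P · Σ Lᵢ/(AᵢEᵢ) = δ_free.
Σ Lᵢ/(AᵢEᵢ) = 370/(1600×46×10³) + 725/(1400×103×10³) = 1.005×10⁻⁵ mm/N.
So P = 0.5961 / 1.005×10⁻⁵ = 59.28 kN, tensile.
σ_{magnesium alloy} = P / A = 59280 / 1600 = 37.05 MPa.

σ ≈ 37.1 MPa (tensile)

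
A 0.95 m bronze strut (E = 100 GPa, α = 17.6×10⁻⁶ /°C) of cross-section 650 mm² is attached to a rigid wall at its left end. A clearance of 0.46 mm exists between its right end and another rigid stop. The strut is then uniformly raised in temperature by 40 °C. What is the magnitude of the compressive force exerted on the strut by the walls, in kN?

P ≈ 14.3 kN

Free thermal elongation = αΔT L = 17.6×10⁻⁶ × 40 × 950 = 0.6688 mm.
This exceeds the 0.46 mm gap, so the wall pushes back. The portion of expansion that must be recovered elastically is δ_free − gap = 0.6688 − 0.46 = 0.2088 mm.
Compatibility: PL/(AE) = 0.2088 mm, so σ = P/A = E × (0.2088/950) = 21.98 MPa.
Force on the wall = σA = 21.98 × 650 mm² = 14.29 kN.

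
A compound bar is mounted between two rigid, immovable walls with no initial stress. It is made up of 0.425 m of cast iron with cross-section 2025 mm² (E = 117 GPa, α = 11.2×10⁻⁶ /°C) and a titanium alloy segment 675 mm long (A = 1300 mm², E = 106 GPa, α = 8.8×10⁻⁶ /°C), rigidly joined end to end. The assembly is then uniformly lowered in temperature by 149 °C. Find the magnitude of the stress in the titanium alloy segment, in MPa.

If the supports were absent, the total length change would be Σ αᵢΔT Lᵢ = 11.2×10⁻⁶×149×425 + 8.8×10⁻⁶×149×675 = 1.594 mm.
Since the ends are fixed, an axial force P builds up, equal in every segment, with P · Σ Lᵢ/(AᵢEᵢ) = δ_free.
The series flexibility is Σ Lᵢ/(AᵢEᵢ) = 425/(2025×117×10³) + 675/(1300×106×10³) = 6.692×10⁻⁶ mm/N.
So P = 1.594 / 6.692×10⁻⁶ = 238.2 kN, tensile.
σ_{titanium alloy} = P / A = 238200 / 1300 = 183.3 MPa.

σ ≈ 183 MPa (tensile)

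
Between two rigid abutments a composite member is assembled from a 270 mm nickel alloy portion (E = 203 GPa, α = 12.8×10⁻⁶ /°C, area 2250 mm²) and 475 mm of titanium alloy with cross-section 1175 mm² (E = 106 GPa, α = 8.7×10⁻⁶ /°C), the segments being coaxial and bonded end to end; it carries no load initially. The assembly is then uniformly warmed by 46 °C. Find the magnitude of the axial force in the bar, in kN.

Free thermal expansion of the whole bar: Σ αᵢΔT Lᵢ = 12.8×10⁻⁶×46×270 + 8.7×10⁻⁶×46×475 = 0.3491 mm.
The rigid supports impose zero overall length change; the single axial force P common to all segments must satisfy P Σ Lᵢ/(AᵢEᵢ) = δ_free.
Σ Lᵢ/(AᵢEᵢ) = 270/(2250×203×10³) + 475/(1175×106×10³) = 4.405×10⁻⁶ mm/N.
Hence P = δ_free / Σ(L/AE) = 0.3491/4.405×10⁻⁶ = 79.25 kN (compressive).

P ≈ 79.2 kN (compressive)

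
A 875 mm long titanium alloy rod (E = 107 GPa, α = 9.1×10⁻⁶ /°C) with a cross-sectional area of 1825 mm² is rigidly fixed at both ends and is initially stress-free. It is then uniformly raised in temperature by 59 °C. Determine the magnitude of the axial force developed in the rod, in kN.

The ends cannot move, so σ = EαΔT = 107×10³ × 9.1×10⁻⁶ × 59 = 57.45 MPa.
P = AEαΔT = 1825 × 107×10³ × 9.1×10⁻⁶ × 59 = 104.8 kN (compressive).

P ≈ 105 kN (compressive)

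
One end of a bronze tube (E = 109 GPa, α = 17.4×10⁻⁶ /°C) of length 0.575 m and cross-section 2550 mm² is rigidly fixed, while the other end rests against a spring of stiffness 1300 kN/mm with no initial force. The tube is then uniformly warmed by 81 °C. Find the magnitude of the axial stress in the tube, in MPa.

If the spring were absent the tube would lengthen by αΔT L = 17.4×10⁻⁶ × 81 × 575 = 0.8104 mm.
With a force P in the spring, the elastic change of the tube is PL/(AE) and that of the spring is P/k; compatibility requires their sum to equal δ_free.
So P = δ_free / [L/(AE) + 1/k] = 0.8104 / [ 575/(2550×109×10³) + 1/(1300×10³) ].
P = 0.8104 / 2.838×10⁻⁶ = 285600 N.
σ = P/A = 285600/2550 = 112 MPa.

σ ≈ 112 MPa (compressive)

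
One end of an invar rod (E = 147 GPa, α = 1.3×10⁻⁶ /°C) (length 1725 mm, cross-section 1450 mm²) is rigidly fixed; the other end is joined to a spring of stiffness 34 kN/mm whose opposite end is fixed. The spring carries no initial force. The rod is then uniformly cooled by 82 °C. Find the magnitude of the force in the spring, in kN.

P ≈ 4.9 kN

If the spring were absent the rod would shorten by αΔT L = 1.3×10⁻⁶ × 82 × 1725 = 0.1839 mm.
With a force P in the spring, the elastic change of the rod is PL/(AE) and that of the spring is P/k; compatibility requires their sum to equal δ_free.
So P = δ_free / [L/(AE) + 1/k] = 0.1839 / [ 1725/(1450×147×10³) + 1/(34×10³) ].
P = 0.1839 / 3.75×10⁻⁵ = 4903 N.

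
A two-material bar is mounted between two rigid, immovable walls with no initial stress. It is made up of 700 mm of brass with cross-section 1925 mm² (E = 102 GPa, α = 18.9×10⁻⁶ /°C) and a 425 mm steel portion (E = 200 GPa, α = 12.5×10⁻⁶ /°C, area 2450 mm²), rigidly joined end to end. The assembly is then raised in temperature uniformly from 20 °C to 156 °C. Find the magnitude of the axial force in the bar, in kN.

With the walls removed the bar would change length by δ_free = Σ αᵢΔT Lᵢ = 18.9×10⁻⁶×136×700 + 12.5×10⁻⁶×136×425 = 2.522 mm.
The rigid supports impose zero overall length change; the single axial force P common to all segments must satisfy P Σ Lᵢ/(AᵢEᵢ) = δ_free.
The series flexibility is Σ Lᵢ/(AᵢEᵢ) = 700/(1925×102×10³) + 425/(2450×200×10³) = 4.432×10⁻⁶ mm/N.
Hence P = δ_free / Σ(L/AE) = 2.522/4.432×10⁻⁶ = 568.9 kN (compressive).

P ≈ 569 kN (compressive)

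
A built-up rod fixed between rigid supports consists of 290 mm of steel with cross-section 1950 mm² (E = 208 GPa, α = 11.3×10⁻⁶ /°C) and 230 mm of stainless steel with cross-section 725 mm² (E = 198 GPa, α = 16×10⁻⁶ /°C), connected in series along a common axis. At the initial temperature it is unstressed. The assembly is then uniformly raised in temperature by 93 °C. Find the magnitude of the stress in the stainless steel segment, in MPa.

σ ≈ 385 MPa (compressive)

With the walls removed the bar would change length by δ_free = Σ αᵢΔT Lᵢ = 11.3×10⁻⁶×93×290 + 16×10⁻⁶×93×230 = 0.647 mm.
Since the ends are fixed, an axial force P builds up, equal in every segment, with P · Σ Lᵢ/(AᵢEᵢ) = δ_free.
The series flexibility is Σ Lᵢ/(AᵢEᵢ) = 290/(1950×208×10³) + 230/(725×198×10³) = 2.317×10⁻⁶ mm/N.
Hence P = δ_free / Σ(L/AE) = 0.647/2.317×10⁻⁶ = 279.2 kN (compressive).
σ_{stainless steel} = P / A = 279200 / 725 = 385.1 MPa.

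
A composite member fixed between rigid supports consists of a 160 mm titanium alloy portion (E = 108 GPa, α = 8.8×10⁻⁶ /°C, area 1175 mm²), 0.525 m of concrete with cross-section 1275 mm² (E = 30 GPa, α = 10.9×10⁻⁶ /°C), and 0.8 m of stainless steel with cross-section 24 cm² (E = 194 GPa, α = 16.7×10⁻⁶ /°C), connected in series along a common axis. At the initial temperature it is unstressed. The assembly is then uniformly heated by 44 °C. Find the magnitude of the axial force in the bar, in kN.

P ≈ 54 kN (compressive)

With the walls removed the bar would change length by δ_free = Σ αᵢΔT Lᵢ = 8.8×10⁻⁶×44×160 + 10.9×10⁻⁶×44×525 + 16.7×10⁻⁶×44×800 = 0.9016 mm.
The rigid supports impose zero overall length change; the single axial force P common to all segments must satisfy P Σ Lᵢ/(AᵢEᵢ) = δ_free.
Σ Lᵢ/(AᵢEᵢ) = 160/(1175×108×10³) + 525/(1275×30×10³) + 800/(2400×194×10³) = 1.67×10⁻⁵ mm/N.
P = 0.9016 / 1.67×10⁻⁵ = 53970 N = 53.97 kN, compressive.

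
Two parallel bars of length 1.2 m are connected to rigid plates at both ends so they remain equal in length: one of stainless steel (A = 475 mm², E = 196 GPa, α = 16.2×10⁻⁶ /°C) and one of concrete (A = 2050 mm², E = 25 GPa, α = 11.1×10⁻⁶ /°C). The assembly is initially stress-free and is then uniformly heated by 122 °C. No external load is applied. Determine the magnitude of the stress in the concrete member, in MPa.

σ ≈ 10 MPa (tensile)

The stainless steel has the larger α, so on heating it would change length more than the concrete if both were free. The rigid plates force a common final length, so the stainless steel is put into compression and the concrete into tension, with equal and opposite forces P (no external load).
Compatibility of the two members (thermal + elastic change equal): (α₁ − α₂)ΔT = P·[1/(A₁E₁) + 1/(A₂E₂)].
|α₁ − α₂|·ΔT = 5.1×10⁻⁶ × 122 = 0.0006222.
1/(A₁E₁) + 1/(A₂E₂) = 1/(475×196×10³) + 1/(2050×25×10³) = 3.025×10⁻⁸ N⁻¹.
So P = 0.0006222 / 3.025×10⁻⁸ = 20.57 kN.
σ_{concrete} = P/A₂ = 20570/2050 = 10.03 MPa, tensile.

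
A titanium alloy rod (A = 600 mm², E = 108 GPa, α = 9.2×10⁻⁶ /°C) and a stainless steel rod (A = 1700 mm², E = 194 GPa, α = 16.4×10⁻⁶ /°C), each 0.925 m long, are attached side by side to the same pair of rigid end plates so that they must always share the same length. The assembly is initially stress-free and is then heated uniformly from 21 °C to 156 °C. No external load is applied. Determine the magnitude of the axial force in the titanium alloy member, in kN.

P ≈ 52.6 kN (tensile in the titanium alloy)

Both members must finish at the same length. With the larger α, the stainless steel tends to over-expand; the plates restrain it, putting the stainless steel in compression and the titanium alloy in tension. With no external load the two internal forces are equal and opposite, magnitude P.
Equating the net (thermal + elastic) strains gives |α₁ − α₂|·ΔT = P·[1/(A₁E₁) + 1/(A₂E₂)].
|α₁ − α₂|·ΔT = 7.2×10⁻⁶ × 135 = 0.000972.
1/(A₁E₁) + 1/(A₂E₂) = 1/(600×108×10³) + 1/(1700×194×10³) = 1.846×10⁻⁸ N⁻¹.
So P = 0.000972 / 1.846×10⁻⁸ = 52.64 kN.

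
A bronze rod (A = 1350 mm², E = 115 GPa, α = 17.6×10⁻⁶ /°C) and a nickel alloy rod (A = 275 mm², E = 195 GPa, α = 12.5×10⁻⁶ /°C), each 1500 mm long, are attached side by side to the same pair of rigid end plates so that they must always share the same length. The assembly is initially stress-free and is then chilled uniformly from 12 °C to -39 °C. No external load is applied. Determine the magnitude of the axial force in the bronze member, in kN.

Equilibrium of a rigid end plate with no external load gives equal and opposite internal forces ±P in the two members. Since α_{bronze} > α_{nickel alloy}, cooling drives the bronze into tension and the nickel alloy into compression.
Setting the final lengths equal and cancelling L: (α₁ − α₂)ΔT = P/(A₁E₁) + P/(A₂E₂).
|α₁ − α₂|·ΔT = 5.1×10⁻⁶ × 51 = 0.0002601.
1/(A₁E₁) + 1/(A₂E₂) = 1/(1350×115×10³) + 1/(275×195×10³) = 2.509×10⁻⁸ N⁻¹.
So P = 0.0002601 / 2.509×10⁻⁸ = 10.37 kN.

P ≈ 10.4 kN (tensile in the bronze)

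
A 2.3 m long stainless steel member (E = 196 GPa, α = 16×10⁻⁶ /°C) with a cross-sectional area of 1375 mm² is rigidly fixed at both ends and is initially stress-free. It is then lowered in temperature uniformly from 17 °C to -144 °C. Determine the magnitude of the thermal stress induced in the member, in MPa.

σ ≈ 505 MPa (tensile)

With length fixed, the mechanical strain must cancel the thermal strain αΔT = 16×10⁻⁶ × 161 = 2576×10⁻⁶.
σ = EαΔT = 196×10³ × 16×10⁻⁶ × 161 = 504.9 MPa (tensile; the member is trying to contract).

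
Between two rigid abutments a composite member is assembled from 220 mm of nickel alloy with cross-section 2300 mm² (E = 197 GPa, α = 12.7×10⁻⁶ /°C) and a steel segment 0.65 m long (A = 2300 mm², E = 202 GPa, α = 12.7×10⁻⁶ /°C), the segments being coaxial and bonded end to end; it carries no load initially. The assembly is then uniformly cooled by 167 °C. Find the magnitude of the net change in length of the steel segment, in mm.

Free thermal contraction of the whole bar: Σ αᵢΔT Lᵢ = 12.7×10⁻⁶×167×220 + 12.7×10⁻⁶×167×650 = 1.845 mm.
Since the ends are fixed, an axial force P builds up, equal in every segment, with P · Σ Lᵢ/(AᵢEᵢ) = δ_free.
The series flexibility is Σ Lᵢ/(AᵢEᵢ) = 220/(2300×197×10³) + 650/(2300×202×10³) = 1.885×10⁻⁶ mm/N.
P = 1.845 / 1.885×10⁻⁶ = 979100 N = 979.1 kN, tensile.
For the steel segment, free thermal change = 12.7×10⁻⁶×167×650 = 1.379 mm and elastic change from P = 979100×650/(2300×202×10³) = 1.37 mm; these oppose, so the net change is 0.00879 mm (segment shortens).

|ΔL| ≈ 0.00879 mm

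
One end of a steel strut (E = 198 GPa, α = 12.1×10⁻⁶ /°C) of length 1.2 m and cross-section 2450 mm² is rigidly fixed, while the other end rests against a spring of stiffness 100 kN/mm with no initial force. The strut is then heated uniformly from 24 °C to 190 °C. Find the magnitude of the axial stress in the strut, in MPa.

σ ≈ 78.9 MPa (compressive)

If the spring were absent the strut would lengthen by αΔT L = 12.1×10⁻⁶ × 166 × 1200 = 2.41 mm.
With a force P in the spring, the elastic change of the strut is PL/(AE) and that of the spring is P/k; compatibility requires their sum to equal δ_free.
P [ L/(AE) + 1/k ] = δ_free → P [ 1200/(2450×198×10³) + 1/(100×10³) ] = 2.41.
P = 2.41 / 1.247×10⁻⁵ = 193200 N.
σ = P/A = 193200/2450 = 78.87 MPa.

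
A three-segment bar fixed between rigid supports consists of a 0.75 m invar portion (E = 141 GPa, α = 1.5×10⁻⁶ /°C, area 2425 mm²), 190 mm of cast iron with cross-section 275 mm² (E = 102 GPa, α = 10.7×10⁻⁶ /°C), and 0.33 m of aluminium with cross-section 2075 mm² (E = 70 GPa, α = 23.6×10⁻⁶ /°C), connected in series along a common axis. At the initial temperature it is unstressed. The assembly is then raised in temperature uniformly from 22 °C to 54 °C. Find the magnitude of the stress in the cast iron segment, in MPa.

If the supports were absent, the total length change would be Σ αᵢΔT Lᵢ = 1.5×10⁻⁶×32×750 + 10.7×10⁻⁶×32×190 + 23.6×10⁻⁶×32×330 = 0.3503 mm.
Since the ends are fixed, an axial force P builds up, equal in every segment, with P · Σ Lᵢ/(AᵢEᵢ) = δ_free.
Σ Lᵢ/(AᵢEᵢ) = 750/(2425×141×10³) + 190/(275×102×10³) + 330/(2075×70×10³) = 1.124×10⁻⁵ mm/N.
P = 0.3503 / 1.124×10⁻⁵ = 31170 N = 31.17 kN, compressive.
σ_{cast iron} = P / A = 31170 / 275 = 113.3 MPa.

σ ≈ 113 MPa (compressive)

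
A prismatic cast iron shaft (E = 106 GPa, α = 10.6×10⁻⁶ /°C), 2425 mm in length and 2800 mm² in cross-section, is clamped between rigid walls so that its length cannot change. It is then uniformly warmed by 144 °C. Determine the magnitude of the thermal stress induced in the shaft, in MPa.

σ ≈ 162 MPa (compressive)

The supports are rigid, so the total axial strain is zero. The restrained thermal strain is ε = αΔT = 10.6×10⁻⁶ × 144 = 1526.4×10⁻⁶.
σ = EαΔT = 106×10³ × 10.6×10⁻⁶ × 144 = 161.8 MPa (compressive; the shaft is trying to expand).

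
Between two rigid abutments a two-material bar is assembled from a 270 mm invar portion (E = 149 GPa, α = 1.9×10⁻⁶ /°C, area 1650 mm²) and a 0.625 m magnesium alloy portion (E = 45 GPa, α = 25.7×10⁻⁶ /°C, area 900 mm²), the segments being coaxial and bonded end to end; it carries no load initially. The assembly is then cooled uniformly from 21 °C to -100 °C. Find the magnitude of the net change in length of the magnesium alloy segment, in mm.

Free thermal contraction of the whole bar: Σ αᵢΔT Lᵢ = 1.9×10⁻⁶×121×270 + 25.7×10⁻⁶×121×625 = 2.006 mm.
The rigid supports impose zero overall length change; the single axial force P common to all segments must satisfy P Σ Lᵢ/(AᵢEᵢ) = δ_free.
Σ Lᵢ/(AᵢEᵢ) = 270/(1650×149×10³) + 625/(900×45×10³) = 1.653×10⁻⁵ mm/N.
P = 2.006 / 1.653×10⁻⁵ = 121300 N = 121.3 kN, tensile.
For the magnesium alloy segment, free thermal change = 25.7×10⁻⁶×121×625 = 1.944 mm and elastic change from P = 121300×625/(900×45×10³) = 1.872 mm; these oppose, so the net change is 0.0712 mm (segment shortens).

|ΔL| ≈ 0.0712 mm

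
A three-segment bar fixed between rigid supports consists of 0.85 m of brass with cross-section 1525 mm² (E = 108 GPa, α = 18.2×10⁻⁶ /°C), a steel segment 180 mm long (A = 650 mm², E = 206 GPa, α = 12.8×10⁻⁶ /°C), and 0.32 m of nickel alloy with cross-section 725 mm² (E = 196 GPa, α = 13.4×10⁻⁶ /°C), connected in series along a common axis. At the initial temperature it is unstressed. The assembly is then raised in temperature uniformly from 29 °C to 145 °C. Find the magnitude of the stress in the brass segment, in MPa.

σ ≈ 192 MPa (compressive)

With the walls removed the bar would change length by δ_free = Σ αᵢΔT Lᵢ = 18.2×10⁻⁶×116×850 + 12.8×10⁻⁶×116×180 + 13.4×10⁻⁶×116×320 = 2.559 mm.
Since the ends are fixed, an axial force P builds up, equal in every segment, with P · Σ Lᵢ/(AᵢEᵢ) = δ_free.
The series flexibility is Σ Lᵢ/(AᵢEᵢ) = 850/(1525×108×10³) + 180/(650×206×10³) + 320/(725×196×10³) = 8.757×10⁻⁶ mm/N.
So P = 2.559 / 8.757×10⁻⁶ = 292.2 kN, compressive.
σ_{brass} = P / A = 292200 / 1525 = 191.6 MPa.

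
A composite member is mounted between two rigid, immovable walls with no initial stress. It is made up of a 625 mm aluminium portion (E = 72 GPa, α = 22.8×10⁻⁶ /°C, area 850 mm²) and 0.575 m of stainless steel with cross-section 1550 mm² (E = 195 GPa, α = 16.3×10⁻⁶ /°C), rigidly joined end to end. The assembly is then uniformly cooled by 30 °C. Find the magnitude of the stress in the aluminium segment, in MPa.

Free thermal contraction of the whole bar: Σ αᵢΔT Lᵢ = 22.8×10⁻⁶×30×625 + 16.3×10⁻⁶×30×575 = 0.7087 mm.
The rigid supports impose zero overall length change; the single axial force P common to all segments must satisfy P Σ Lᵢ/(AᵢEᵢ) = δ_free.
Σ Lᵢ/(AᵢEᵢ) = 625/(850×72×10³) + 575/(1550×195×10³) = 1.211×10⁻⁵ mm/N.
Hence P = δ_free / Σ(L/AE) = 0.7087/1.211×10⁻⁵ = 58.5 kN (tensile).
σ_{aluminium} = P / A = 58500 / 850 = 68.82 MPa.

σ ≈ 68.8 MPa (tensile)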